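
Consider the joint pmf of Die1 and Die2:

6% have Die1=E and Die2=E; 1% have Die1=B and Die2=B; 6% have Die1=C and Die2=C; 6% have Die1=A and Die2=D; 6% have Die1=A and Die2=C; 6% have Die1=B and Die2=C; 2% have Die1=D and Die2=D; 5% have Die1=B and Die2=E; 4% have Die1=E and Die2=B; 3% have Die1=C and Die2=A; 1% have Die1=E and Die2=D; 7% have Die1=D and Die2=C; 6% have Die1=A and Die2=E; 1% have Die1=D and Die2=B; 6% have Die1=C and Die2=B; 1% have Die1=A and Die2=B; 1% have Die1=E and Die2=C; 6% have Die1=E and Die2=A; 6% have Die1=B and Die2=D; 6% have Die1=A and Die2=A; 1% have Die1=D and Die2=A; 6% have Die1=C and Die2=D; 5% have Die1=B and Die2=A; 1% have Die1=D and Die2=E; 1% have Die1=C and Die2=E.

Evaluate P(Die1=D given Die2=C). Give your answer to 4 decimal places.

0.2692

P(Die2=C) = 0.06 + 0.06 + 0.06 + 0.07 + 0.01 = 0.26.
P(Die1=D | Die2=C) = 0.07/0.26 = 0.2692.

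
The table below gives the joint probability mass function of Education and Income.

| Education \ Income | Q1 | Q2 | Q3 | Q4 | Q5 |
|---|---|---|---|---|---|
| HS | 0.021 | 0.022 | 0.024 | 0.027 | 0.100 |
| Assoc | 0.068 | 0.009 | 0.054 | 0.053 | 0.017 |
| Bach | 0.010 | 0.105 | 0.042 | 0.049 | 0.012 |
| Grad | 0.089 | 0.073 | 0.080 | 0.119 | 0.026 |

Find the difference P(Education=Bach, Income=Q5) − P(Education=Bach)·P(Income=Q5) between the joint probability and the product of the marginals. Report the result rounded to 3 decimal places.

P(Education=Bach) = 0.010 + 0.105 + 0.042 + 0.049 + 0.012 = 0.218.
P(Income=Q5) = 0.100 + 0.017 + 0.012 + 0.026 = 0.155.
P(Education=Bach, Income=Q5) − P(Education=Bach)P(Income=Q5) = 0.012 − 0.218×0.155 = -0.022.

-0.022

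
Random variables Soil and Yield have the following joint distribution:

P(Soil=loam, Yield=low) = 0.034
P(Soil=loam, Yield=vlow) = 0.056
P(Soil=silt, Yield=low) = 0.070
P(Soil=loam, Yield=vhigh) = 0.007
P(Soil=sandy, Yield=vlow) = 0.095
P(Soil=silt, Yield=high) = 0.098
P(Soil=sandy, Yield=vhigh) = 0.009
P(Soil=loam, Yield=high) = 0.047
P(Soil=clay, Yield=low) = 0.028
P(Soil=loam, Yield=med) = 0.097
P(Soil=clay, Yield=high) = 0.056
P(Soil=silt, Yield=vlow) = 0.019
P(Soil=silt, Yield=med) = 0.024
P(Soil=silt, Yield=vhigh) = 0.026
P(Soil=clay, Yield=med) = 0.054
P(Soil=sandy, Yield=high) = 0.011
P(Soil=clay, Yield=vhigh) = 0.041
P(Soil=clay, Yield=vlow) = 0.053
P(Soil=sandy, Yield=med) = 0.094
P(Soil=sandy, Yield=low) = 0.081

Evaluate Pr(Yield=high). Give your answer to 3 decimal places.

0.212

P(Yield=high) = 0.011 + 0.047 + 0.056 + 0.098 = 0.212.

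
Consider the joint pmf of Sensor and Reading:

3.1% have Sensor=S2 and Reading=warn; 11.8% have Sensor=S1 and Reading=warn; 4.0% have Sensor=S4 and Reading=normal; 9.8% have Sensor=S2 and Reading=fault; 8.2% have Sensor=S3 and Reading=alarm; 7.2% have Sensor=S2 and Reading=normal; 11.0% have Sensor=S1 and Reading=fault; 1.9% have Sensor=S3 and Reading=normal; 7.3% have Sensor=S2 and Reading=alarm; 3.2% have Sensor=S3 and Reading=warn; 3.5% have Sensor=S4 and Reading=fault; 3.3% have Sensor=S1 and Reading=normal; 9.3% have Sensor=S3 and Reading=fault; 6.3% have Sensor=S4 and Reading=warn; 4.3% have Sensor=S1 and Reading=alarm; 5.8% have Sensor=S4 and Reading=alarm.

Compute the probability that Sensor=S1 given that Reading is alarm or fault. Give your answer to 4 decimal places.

0.2584

P(Reading=alarm) = 0.043 + 0.073 + 0.082 + 0.058 = 0.256.
P(Reading=fault) = 0.110 + 0.098 + 0.093 + 0.035 = 0.336.
P(Reading ∈ {alarm, fault}) = 0.256 + 0.336 = 0.592; P(Sensor=S1, Reading ∈ {alarm, fault}) = 0.043 + 0.110 = 0.153.
P(Sensor=S1 | Reading ∈ {alarm, fault}) = 0.153/0.592 = 0.2584.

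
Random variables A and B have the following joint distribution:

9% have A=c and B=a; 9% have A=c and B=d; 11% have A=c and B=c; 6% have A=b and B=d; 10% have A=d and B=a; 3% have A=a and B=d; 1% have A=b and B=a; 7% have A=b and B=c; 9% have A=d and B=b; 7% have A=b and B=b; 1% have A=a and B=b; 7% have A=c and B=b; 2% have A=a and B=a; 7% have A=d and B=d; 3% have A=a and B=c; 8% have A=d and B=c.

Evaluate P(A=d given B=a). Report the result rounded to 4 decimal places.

0.4545

P(B=a) = 0.02 + 0.01 + 0.09 + 0.10 = 0.22.
P(A=d | B=a) = 0.10/0.22 = 0.4545.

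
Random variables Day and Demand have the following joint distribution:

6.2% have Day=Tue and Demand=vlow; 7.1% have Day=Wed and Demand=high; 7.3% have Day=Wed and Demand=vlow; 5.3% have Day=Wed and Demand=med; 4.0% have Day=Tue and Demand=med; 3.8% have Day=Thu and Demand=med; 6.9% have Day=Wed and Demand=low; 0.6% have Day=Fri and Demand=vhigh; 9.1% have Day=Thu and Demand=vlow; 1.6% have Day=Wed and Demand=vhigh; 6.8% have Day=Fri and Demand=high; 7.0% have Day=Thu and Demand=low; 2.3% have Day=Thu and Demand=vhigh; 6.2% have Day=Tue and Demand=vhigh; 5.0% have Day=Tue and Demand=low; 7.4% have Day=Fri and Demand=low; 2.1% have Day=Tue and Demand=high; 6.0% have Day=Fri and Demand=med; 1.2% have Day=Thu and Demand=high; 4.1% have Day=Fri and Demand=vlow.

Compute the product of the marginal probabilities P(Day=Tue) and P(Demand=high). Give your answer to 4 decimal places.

0.0404

P(Day=Tue) = 0.062 + 0.050 + 0.040 + 0.021 + 0.062 = 0.235.
P(Demand=high) = 0.021 + 0.071 + 0.012 + 0.068 = 0.172.
Product: 0.235 × 0.172 = 0.0404.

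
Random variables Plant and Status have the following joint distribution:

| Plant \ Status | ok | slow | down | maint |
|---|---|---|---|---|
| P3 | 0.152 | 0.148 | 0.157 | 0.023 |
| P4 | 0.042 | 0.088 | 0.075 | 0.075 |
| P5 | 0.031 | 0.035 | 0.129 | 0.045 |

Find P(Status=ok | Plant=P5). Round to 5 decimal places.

0.12917

P(Plant=P5) = 0.031 + 0.035 + 0.129 + 0.045 = 0.240.
P(Status=ok | Plant=P5) = 0.031/0.240 = 0.12917.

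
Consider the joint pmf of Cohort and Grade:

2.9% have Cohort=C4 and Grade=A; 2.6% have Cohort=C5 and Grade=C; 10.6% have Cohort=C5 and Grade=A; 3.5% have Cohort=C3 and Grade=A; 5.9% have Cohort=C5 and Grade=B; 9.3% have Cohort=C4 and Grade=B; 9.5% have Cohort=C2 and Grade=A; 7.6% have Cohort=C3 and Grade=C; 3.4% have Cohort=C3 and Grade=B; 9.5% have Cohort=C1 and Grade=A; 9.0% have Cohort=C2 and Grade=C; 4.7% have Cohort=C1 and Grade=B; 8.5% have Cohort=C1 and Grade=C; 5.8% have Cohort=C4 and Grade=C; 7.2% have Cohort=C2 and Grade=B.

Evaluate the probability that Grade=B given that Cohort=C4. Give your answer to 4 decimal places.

P(Cohort=C4) = 0.029 + 0.093 + 0.058 = 0.180.
P(Grade=B | Cohort=C4) = 0.093/0.180 = 0.5167.

0.5167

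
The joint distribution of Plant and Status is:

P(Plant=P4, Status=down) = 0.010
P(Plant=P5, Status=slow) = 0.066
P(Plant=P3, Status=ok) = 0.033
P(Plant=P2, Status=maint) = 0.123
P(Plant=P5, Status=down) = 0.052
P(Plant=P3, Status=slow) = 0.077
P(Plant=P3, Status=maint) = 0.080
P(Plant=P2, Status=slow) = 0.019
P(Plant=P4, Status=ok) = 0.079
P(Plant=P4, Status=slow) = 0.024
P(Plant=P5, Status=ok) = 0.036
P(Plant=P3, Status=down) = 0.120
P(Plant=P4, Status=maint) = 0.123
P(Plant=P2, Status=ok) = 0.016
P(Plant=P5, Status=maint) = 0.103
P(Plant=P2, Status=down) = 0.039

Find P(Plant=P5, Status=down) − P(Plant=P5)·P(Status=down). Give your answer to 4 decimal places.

-0.0048

P(Plant=P5) = 0.036 + 0.066 + 0.052 + 0.103 = 0.257.
P(Status=down) = 0.039 + 0.120 + 0.010 + 0.052 = 0.221.
P(Plant=P5, Status=down) − P(Plant=P5)P(Status=down) = 0.052 − 0.257×0.221 = -0.0048.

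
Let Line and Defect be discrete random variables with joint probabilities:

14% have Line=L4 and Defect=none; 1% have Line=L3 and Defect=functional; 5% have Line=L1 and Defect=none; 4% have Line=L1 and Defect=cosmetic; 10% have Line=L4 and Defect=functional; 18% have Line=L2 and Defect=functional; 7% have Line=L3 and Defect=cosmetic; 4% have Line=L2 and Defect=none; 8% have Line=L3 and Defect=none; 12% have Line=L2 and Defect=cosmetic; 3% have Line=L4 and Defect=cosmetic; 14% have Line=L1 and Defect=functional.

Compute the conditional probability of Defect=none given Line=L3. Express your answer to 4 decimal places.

0.5000

P(Line=L3) = 0.08 + 0.07 + 0.01 = 0.16.
P(Defect=none | Line=L3) = 0.08/0.16 = 0.5000.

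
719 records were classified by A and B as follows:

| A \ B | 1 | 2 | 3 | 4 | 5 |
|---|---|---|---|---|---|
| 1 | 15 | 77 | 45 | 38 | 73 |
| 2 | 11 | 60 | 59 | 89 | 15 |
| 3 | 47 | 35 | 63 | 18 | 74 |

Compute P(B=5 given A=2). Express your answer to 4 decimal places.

0.0641

Total with A=2: 11 + 60 + 59 + 89 + 15 = 234.
P(B=5 | A=2) = 15/234 = 0.0641.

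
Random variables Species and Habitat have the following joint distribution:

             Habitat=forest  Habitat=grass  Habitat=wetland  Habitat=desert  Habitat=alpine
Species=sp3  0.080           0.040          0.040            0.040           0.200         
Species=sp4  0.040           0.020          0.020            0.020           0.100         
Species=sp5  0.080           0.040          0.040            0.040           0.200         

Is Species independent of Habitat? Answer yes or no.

yes

Every cell satisfies P(Species,Habitat) = P(Species)·P(Habitat). For instance P(Species=sp5) = 0.400, P(Habitat=wetland) = 0.100, and 0.400×0.100 = 0.040 matches the joint entry. So Species and Habitat are independent.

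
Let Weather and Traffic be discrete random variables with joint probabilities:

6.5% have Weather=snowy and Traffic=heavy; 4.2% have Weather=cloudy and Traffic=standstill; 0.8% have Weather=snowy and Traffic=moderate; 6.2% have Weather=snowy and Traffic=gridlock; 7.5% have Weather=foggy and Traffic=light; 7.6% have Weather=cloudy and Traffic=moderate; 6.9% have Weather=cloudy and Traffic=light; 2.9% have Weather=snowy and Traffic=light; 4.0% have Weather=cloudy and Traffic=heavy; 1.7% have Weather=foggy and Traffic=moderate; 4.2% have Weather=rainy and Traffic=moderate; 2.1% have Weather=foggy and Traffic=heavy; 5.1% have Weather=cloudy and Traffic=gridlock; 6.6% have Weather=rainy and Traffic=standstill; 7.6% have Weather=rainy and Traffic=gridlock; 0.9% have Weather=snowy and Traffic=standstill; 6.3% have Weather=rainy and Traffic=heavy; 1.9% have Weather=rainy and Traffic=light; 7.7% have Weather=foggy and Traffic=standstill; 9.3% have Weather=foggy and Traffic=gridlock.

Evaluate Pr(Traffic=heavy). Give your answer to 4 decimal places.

P(Traffic=heavy) = 0.040 + 0.063 + 0.065 + 0.021 = 0.189.

0.1890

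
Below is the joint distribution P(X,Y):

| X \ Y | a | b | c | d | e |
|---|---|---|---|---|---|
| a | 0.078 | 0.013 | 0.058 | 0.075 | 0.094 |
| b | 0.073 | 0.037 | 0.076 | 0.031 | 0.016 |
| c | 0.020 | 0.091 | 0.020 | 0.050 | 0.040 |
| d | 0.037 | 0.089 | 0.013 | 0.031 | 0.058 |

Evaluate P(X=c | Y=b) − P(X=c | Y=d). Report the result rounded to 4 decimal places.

P(Y=b) = 0.013 + 0.037 + 0.091 + 0.089 = 0.230; P(X=c | Y=b) = 0.091/0.230 = 0.39565.
P(Y=d) = 0.075 + 0.031 + 0.050 + 0.031 = 0.187; P(X=c | Y=d) = 0.050/0.187 = 0.26738.
Difference = 0.1283.

0.1283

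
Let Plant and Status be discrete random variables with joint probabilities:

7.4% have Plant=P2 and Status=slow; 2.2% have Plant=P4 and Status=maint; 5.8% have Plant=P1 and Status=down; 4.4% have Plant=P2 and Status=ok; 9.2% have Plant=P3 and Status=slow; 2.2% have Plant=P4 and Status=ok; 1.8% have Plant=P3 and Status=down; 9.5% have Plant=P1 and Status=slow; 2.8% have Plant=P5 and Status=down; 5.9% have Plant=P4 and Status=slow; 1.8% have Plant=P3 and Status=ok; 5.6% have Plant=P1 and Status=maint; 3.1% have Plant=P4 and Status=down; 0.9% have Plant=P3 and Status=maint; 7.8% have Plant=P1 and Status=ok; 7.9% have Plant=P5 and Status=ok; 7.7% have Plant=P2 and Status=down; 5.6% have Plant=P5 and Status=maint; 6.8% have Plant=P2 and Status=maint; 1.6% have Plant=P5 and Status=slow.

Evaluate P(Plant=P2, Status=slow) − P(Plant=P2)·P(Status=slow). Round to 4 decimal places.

-0.0144

P(Plant=P2) = 0.044 + 0.074 + 0.077 + 0.068 = 0.263.
P(Status=slow) = 0.095 + 0.074 + 0.092 + 0.059 + 0.016 = 0.336.
P(Plant=P2, Status=slow) − P(Plant=P2)P(Status=slow) = 0.074 − 0.263×0.336 = -0.0144.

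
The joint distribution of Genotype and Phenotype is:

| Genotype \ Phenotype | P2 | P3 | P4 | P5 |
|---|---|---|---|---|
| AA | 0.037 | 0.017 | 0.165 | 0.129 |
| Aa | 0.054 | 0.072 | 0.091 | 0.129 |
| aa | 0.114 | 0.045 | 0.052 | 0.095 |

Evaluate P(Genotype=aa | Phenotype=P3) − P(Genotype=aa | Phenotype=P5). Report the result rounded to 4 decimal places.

P(Phenotype=P3) = 0.017 + 0.072 + 0.045 = 0.134; P(Genotype=aa | Phenotype=P3) = 0.045/0.134 = 0.33582.
P(Phenotype=P5) = 0.129 + 0.129 + 0.095 = 0.353; P(Genotype=aa | Phenotype=P5) = 0.095/0.353 = 0.26912.
Difference = 0.0667.

0.0667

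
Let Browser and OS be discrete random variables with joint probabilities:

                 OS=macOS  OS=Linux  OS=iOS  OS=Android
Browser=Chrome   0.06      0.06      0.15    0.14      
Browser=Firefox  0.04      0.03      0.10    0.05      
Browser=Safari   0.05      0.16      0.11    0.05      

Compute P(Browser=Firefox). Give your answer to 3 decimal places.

P(Browser=Firefox) = 0.04 + 0.03 + 0.10 + 0.05 = 0.22.

0.220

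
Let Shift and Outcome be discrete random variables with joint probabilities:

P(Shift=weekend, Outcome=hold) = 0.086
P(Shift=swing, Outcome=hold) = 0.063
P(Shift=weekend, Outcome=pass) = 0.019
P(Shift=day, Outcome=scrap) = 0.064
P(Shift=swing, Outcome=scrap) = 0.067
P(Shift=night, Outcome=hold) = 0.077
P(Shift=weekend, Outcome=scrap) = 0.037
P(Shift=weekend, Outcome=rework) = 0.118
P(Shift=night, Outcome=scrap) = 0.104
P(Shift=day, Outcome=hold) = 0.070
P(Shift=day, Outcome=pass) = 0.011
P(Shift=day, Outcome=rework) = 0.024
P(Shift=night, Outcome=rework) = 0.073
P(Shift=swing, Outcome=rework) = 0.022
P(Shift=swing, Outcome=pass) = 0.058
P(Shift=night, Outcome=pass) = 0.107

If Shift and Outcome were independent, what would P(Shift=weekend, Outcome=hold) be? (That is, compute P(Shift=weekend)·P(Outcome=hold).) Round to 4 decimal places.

0.0770

P(Shift=weekend) = 0.019 + 0.118 + 0.037 + 0.086 = 0.260.
P(Outcome=hold) = 0.070 + 0.063 + 0.077 + 0.086 = 0.296.
Product: 0.260 × 0.296 = 0.0770.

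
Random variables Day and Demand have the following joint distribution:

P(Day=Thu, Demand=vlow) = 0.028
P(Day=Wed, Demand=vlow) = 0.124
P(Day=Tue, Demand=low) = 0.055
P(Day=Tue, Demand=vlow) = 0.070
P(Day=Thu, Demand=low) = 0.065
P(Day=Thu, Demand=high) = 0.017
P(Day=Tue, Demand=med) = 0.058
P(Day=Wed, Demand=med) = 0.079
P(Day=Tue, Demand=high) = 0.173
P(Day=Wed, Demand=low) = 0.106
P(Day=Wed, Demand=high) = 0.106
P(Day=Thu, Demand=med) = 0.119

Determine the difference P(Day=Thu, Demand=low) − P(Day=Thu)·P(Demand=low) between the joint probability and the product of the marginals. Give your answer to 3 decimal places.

0.013

P(Day=Thu) = 0.028 + 0.065 + 0.119 + 0.017 = 0.229.
P(Demand=low) = 0.055 + 0.106 + 0.065 = 0.226.
P(Day=Thu, Demand=low) − P(Day=Thu)P(Demand=low) = 0.065 − 0.229×0.226 = 0.013.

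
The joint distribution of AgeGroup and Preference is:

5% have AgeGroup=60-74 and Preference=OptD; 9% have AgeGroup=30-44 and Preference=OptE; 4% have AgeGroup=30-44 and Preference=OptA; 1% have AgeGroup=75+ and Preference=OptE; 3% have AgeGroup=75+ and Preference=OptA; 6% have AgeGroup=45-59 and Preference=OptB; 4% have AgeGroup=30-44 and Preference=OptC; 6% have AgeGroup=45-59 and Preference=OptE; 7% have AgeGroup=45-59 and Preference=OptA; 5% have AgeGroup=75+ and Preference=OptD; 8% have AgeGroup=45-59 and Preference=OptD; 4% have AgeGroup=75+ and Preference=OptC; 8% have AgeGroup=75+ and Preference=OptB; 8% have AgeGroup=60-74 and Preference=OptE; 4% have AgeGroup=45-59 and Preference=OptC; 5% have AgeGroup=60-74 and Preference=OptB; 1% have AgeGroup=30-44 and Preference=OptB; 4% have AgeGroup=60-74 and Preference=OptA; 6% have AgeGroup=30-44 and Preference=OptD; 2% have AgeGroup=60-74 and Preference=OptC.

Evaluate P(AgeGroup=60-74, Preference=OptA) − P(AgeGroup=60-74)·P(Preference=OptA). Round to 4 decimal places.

P(AgeGroup=60-74) = 0.04 + 0.05 + 0.02 + 0.05 + 0.08 = 0.24.
P(Preference=OptA) = 0.04 + 0.07 + 0.04 + 0.03 = 0.18.
P(AgeGroup=60-74, Preference=OptA) − P(AgeGroup=60-74)P(Preference=OptA) = 0.04 − 0.24×0.18 = -0.0032.

-0.0032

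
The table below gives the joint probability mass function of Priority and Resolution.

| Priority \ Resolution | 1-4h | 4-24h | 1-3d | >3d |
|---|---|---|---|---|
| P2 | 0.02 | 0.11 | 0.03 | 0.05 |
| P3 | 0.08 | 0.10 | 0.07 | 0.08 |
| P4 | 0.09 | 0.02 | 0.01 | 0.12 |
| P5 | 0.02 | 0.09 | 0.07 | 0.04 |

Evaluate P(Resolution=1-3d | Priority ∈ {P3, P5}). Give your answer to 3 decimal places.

P(Priority=P3) = 0.08 + 0.10 + 0.07 + 0.08 = 0.33.
P(Priority=P5) = 0.02 + 0.09 + 0.07 + 0.04 = 0.22.
P(Priority ∈ {P3, P5}) = 0.33 + 0.22 = 0.55; P(Resolution=1-3d, Priority ∈ {P3, P5}) = 0.07 + 0.07 = 0.14.
P(Resolution=1-3d | Priority ∈ {P3, P5}) = 0.14/0.55 = 0.255.

0.255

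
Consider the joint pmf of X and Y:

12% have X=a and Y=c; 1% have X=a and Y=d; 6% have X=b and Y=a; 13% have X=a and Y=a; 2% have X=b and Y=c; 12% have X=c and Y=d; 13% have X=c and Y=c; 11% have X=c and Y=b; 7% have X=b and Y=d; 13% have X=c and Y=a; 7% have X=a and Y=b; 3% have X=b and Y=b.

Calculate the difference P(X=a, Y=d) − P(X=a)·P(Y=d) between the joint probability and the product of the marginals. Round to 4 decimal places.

P(X=a) = 0.13 + 0.07 + 0.12 + 0.01 = 0.33.
P(Y=d) = 0.01 + 0.07 + 0.12 = 0.20.
P(X=a, Y=d) − P(X=a)P(Y=d) = 0.01 − 0.33×0.20 = -0.0560.

-0.0560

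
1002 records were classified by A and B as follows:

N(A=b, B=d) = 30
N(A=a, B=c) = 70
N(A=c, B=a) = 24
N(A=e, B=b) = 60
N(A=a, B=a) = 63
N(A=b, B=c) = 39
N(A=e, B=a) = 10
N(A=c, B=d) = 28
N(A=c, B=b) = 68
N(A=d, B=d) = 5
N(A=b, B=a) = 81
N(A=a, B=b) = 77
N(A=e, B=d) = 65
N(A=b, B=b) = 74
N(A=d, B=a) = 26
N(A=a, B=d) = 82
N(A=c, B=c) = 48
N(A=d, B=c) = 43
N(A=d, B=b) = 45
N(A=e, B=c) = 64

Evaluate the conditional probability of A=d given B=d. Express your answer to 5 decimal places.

0.02381

Total with B=d: 82 + 30 + 28 + 5 + 65 = 210.
P(A=d | B=d) = 5/210 = 0.02381.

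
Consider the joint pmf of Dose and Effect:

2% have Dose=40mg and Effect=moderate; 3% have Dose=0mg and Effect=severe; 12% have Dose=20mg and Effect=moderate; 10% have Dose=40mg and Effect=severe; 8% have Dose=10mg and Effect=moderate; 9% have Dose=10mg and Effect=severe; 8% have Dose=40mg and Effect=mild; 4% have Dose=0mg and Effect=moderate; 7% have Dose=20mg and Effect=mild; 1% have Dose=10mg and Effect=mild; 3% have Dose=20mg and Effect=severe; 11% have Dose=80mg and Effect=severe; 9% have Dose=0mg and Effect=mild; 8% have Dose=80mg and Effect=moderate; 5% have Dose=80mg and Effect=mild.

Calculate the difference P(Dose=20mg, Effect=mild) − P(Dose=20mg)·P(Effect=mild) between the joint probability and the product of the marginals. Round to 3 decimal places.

P(Dose=20mg) = 0.07 + 0.12 + 0.03 = 0.22.
P(Effect=mild) = 0.09 + 0.01 + 0.07 + 0.08 + 0.05 = 0.30.
P(Dose=20mg, Effect=mild) − P(Dose=20mg)P(Effect=mild) = 0.07 − 0.22×0.30 = 0.004.

0.004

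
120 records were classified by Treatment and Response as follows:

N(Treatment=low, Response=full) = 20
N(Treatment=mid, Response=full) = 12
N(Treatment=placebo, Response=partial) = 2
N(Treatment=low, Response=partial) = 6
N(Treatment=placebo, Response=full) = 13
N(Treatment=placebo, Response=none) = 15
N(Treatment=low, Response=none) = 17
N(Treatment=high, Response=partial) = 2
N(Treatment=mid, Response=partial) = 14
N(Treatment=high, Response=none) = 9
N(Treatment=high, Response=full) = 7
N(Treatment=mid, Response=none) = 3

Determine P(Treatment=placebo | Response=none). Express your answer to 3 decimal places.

0.341

Total with Response=none: 15 + 17 + 3 + 9 = 44.
P(Treatment=placebo | Response=none) = 15/44 = 0.341.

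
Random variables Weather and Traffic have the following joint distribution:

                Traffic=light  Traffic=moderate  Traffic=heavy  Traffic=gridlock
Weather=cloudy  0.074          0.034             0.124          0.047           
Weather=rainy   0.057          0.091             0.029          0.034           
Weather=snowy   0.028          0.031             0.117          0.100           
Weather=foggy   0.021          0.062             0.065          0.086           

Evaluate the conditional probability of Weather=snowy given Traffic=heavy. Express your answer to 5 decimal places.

P(Traffic=heavy) = 0.124 + 0.029 + 0.117 + 0.065 = 0.335.
P(Weather=snowy | Traffic=heavy) = 0.117/0.335 = 0.34925.

0.34925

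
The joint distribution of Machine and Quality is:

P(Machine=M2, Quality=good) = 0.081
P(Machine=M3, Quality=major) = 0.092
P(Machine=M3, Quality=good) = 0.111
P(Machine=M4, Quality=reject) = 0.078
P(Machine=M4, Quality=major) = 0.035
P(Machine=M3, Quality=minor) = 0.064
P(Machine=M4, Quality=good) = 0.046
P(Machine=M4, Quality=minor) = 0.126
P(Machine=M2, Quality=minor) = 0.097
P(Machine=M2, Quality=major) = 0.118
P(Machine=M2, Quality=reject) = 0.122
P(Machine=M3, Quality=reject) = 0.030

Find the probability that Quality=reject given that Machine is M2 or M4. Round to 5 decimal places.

P(Machine=M2) = 0.081 + 0.097 + 0.118 + 0.122 = 0.418.
P(Machine=M4) = 0.046 + 0.126 + 0.035 + 0.078 = 0.285.
P(Machine ∈ {M2, M4}) = 0.418 + 0.285 = 0.703; P(Quality=reject, Machine ∈ {M2, M4}) = 0.122 + 0.078 = 0.200.
P(Quality=reject | Machine ∈ {M2, M4}) = 0.200/0.703 = 0.28450.

0.28450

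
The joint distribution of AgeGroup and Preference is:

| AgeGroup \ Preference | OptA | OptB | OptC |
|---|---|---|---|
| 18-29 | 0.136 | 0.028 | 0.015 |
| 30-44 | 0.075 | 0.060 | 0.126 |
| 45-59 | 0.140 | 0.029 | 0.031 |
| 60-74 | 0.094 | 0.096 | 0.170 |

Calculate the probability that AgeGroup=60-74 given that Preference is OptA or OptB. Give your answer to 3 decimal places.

P(Preference=OptA) = 0.136 + 0.075 + 0.140 + 0.094 = 0.445.
P(Preference=OptB) = 0.028 + 0.060 + 0.029 + 0.096 = 0.213.
P(Preference ∈ {OptA, OptB}) = 0.445 + 0.213 = 0.658; P(AgeGroup=60-74, Preference ∈ {OptA, OptB}) = 0.094 + 0.096 = 0.190.
P(AgeGroup=60-74 | Preference ∈ {OptA, OptB}) = 0.190/0.658 = 0.289.

0.289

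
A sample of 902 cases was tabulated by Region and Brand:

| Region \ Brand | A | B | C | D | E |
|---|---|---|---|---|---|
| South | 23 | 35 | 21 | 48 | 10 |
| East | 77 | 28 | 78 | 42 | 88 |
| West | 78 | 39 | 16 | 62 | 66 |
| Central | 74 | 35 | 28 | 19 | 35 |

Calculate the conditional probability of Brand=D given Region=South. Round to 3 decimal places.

0.350

Total with Region=South: 23 + 35 + 21 + 48 + 10 = 137.
P(Brand=D | Region=South) = 48/137 = 0.350.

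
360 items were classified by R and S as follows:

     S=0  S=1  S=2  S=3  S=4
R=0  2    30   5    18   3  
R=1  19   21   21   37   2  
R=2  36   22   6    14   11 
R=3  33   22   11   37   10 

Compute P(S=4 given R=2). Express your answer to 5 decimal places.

Total with R=2: 36 + 22 + 6 + 14 + 11 = 89.
P(S=4 | R=2) = 11/89 = 0.12360.

0.12360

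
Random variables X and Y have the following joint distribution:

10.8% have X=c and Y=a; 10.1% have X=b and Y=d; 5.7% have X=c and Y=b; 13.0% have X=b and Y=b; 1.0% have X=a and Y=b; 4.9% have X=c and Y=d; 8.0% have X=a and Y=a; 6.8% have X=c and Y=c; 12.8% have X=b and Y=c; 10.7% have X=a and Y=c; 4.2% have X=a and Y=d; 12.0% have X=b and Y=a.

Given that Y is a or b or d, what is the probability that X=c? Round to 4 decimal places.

P(Y=a) = 0.080 + 0.120 + 0.108 = 0.308.
P(Y=b) = 0.010 + 0.130 + 0.057 = 0.197.
P(Y=d) = 0.042 + 0.101 + 0.049 = 0.192.
P(Y ∈ {a, b, d}) = 0.308 + 0.197 + 0.192 = 0.697; P(X=c, Y ∈ {a, b, d}) = 0.108 + 0.057 + 0.049 = 0.214.
P(X=c | Y ∈ {a, b, d}) = 0.214/0.697 = 0.3070.

0.3070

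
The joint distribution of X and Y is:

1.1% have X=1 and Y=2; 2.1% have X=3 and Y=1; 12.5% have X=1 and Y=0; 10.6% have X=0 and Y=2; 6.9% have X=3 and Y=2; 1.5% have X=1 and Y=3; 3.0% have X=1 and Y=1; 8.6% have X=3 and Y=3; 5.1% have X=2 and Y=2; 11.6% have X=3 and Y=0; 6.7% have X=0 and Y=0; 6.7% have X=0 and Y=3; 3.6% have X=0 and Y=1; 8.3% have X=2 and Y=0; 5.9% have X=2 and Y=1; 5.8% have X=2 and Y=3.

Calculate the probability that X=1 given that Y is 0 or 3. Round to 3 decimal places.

0.227

P(Y=0) = 0.067 + 0.125 + 0.083 + 0.116 = 0.391.
P(Y=3) = 0.067 + 0.015 + 0.058 + 0.086 = 0.226.
P(Y ∈ {0, 3}) = 0.391 + 0.226 = 0.617; P(X=1, Y ∈ {0, 3}) = 0.125 + 0.015 = 0.140.
P(X=1 | Y ∈ {0, 3}) = 0.140/0.617 = 0.227.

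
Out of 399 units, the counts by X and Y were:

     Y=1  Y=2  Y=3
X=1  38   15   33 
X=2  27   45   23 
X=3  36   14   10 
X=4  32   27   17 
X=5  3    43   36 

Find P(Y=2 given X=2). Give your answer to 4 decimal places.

0.4737

Total with X=2: 27 + 45 + 23 = 95.
P(Y=2 | X=2) = 45/95 = 0.4737.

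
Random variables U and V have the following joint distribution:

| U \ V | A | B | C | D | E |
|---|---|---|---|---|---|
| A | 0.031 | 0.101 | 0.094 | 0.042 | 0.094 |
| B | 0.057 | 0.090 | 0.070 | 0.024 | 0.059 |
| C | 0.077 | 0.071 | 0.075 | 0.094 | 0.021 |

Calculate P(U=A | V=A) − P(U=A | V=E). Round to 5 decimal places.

-0.35235

P(V=A) = 0.031 + 0.057 + 0.077 = 0.165; P(U=A | V=A) = 0.031/0.165 = 0.187879.
P(V=E) = 0.094 + 0.059 + 0.021 = 0.174; P(U=A | V=E) = 0.094/0.174 = 0.540230.
Difference = -0.35235.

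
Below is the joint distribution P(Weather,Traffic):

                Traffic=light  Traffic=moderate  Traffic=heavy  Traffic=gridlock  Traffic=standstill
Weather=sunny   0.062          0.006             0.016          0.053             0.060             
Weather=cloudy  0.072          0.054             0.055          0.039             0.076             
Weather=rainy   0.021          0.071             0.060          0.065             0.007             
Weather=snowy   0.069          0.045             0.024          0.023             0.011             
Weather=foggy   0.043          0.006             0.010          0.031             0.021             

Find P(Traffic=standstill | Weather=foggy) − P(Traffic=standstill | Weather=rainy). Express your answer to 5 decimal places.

0.15794

P(Weather=foggy) = 0.043 + 0.006 + 0.010 + 0.031 + 0.021 = 0.111; P(Traffic=standstill | Weather=foggy) = 0.021/0.111 = 0.189189.
P(Weather=rainy) = 0.021 + 0.071 + 0.060 + 0.065 + 0.007 = 0.224; P(Traffic=standstill | Weather=rainy) = 0.007/0.224 = 0.031250.
Difference = 0.15794.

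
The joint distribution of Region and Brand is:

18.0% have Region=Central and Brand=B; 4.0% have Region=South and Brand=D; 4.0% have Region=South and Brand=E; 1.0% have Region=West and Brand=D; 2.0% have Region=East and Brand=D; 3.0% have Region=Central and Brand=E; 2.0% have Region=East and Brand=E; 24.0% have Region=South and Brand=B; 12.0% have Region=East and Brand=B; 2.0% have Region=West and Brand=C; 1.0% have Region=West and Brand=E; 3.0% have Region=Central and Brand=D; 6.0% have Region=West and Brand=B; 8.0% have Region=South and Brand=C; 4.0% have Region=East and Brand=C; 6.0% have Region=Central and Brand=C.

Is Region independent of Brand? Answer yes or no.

Every cell satisfies P(Region,Brand) = P(Region)·P(Brand). For instance P(Region=East) = 0.200, P(Brand=B) = 0.600, and 0.200×0.600 = 0.120 matches the joint entry. So Region and Brand are independent.

yes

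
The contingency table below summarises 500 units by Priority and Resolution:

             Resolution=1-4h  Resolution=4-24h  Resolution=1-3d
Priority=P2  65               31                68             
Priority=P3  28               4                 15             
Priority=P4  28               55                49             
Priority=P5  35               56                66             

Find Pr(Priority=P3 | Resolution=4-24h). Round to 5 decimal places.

0.02740

Total with Resolution=4-24h: 31 + 4 + 55 + 56 = 146.
P(Priority=P3 | Resolution=4-24h) = 4/146 = 0.02740.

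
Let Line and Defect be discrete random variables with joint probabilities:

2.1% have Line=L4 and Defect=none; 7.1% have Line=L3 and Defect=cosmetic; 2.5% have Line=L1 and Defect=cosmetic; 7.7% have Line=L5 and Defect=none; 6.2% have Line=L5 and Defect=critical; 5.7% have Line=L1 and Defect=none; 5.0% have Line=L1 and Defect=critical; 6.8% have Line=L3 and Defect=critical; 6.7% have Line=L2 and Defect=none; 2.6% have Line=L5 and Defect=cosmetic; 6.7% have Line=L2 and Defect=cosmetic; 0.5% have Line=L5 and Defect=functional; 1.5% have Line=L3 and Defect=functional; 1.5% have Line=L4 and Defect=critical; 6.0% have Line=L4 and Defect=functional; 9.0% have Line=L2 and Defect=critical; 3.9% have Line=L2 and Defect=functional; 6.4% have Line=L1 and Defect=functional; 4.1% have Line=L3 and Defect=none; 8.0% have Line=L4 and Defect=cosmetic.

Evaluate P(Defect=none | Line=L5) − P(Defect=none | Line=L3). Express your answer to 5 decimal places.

P(Line=L5) = 0.077 + 0.026 + 0.005 + 0.062 = 0.170; P(Defect=none | Line=L5) = 0.077/0.170 = 0.452941.
P(Line=L3) = 0.041 + 0.071 + 0.015 + 0.068 = 0.195; P(Defect=none | Line=L3) = 0.041/0.195 = 0.210256.
Difference = 0.24268.

0.24268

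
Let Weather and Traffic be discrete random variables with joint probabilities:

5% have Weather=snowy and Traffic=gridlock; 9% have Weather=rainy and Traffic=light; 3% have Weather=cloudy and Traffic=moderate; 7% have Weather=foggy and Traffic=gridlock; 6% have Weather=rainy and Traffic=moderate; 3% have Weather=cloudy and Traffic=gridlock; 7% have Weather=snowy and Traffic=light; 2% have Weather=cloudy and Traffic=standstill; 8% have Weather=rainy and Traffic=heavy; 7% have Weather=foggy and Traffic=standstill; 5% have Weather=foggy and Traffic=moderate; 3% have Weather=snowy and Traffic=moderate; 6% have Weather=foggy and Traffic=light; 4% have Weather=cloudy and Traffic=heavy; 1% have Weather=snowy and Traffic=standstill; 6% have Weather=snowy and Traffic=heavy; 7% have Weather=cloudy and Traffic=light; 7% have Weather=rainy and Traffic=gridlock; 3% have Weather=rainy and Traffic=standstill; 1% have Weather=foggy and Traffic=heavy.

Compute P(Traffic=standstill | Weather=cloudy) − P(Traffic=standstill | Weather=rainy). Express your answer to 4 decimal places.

0.0144

P(Weather=cloudy) = 0.07 + 0.03 + 0.04 + 0.03 + 0.02 = 0.19; P(Traffic=standstill | Weather=cloudy) = 0.02/0.19 = 0.10526.
P(Weather=rainy) = 0.09 + 0.06 + 0.08 + 0.07 + 0.03 = 0.33; P(Traffic=standstill | Weather=rainy) = 0.03/0.33 = 0.09091.
Difference = 0.0144.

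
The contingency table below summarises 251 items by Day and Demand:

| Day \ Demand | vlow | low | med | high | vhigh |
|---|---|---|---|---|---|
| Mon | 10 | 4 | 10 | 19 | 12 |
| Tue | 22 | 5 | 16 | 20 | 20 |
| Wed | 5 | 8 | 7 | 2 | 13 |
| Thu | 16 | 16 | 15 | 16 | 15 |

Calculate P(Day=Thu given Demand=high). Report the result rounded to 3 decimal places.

0.281

Total with Demand=high: 19 + 20 + 2 + 16 = 57.
P(Day=Thu | Demand=high) = 16/57 = 0.281.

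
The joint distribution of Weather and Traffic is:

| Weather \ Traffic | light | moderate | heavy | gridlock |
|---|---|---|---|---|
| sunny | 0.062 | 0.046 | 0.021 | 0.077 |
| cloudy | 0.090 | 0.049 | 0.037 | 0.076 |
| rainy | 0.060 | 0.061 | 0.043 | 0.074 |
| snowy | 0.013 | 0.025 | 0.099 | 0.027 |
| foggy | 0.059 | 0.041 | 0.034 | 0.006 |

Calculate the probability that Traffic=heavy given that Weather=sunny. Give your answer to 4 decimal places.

0.1019

P(Weather=sunny) = 0.062 + 0.046 + 0.021 + 0.077 = 0.206.
P(Traffic=heavy | Weather=sunny) = 0.021/0.206 = 0.1019.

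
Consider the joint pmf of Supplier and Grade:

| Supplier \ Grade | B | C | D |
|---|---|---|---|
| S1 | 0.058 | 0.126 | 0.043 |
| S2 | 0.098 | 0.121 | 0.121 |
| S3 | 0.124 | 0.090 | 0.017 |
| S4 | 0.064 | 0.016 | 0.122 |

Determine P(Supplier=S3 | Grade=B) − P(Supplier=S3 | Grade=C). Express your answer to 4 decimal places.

P(Grade=B) = 0.058 + 0.098 + 0.124 + 0.064 = 0.344; P(Supplier=S3 | Grade=B) = 0.124/0.344 = 0.36047.
P(Grade=C) = 0.126 + 0.121 + 0.090 + 0.016 = 0.353; P(Supplier=S3 | Grade=C) = 0.090/0.353 = 0.25496.
Difference = 0.1055.

0.1055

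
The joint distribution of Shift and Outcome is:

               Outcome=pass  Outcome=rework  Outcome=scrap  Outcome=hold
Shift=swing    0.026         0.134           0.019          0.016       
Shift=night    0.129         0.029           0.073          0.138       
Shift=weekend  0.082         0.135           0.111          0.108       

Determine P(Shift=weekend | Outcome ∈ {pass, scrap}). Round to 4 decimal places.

0.4386

P(Outcome=pass) = 0.026 + 0.129 + 0.082 = 0.237.
P(Outcome=scrap) = 0.019 + 0.073 + 0.111 = 0.203.
P(Outcome ∈ {pass, scrap}) = 0.237 + 0.203 = 0.440; P(Shift=weekend, Outcome ∈ {pass, scrap}) = 0.082 + 0.111 = 0.193.
P(Shift=weekend | Outcome ∈ {pass, scrap}) = 0.193/0.440 = 0.4386.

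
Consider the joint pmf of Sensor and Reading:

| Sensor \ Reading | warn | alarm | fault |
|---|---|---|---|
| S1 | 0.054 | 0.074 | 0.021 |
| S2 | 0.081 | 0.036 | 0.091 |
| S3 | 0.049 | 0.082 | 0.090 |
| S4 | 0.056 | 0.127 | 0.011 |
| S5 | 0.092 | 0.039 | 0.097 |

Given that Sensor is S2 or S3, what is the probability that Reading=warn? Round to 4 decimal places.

0.3030

P(Sensor=S2) = 0.081 + 0.036 + 0.091 = 0.208.
P(Sensor=S3) = 0.049 + 0.082 + 0.090 = 0.221.
P(Sensor ∈ {S2, S3}) = 0.208 + 0.221 = 0.429; P(Reading=warn, Sensor ∈ {S2, S3}) = 0.081 + 0.049 = 0.130.
P(Reading=warn | Sensor ∈ {S2, S3}) = 0.130/0.429 = 0.3030.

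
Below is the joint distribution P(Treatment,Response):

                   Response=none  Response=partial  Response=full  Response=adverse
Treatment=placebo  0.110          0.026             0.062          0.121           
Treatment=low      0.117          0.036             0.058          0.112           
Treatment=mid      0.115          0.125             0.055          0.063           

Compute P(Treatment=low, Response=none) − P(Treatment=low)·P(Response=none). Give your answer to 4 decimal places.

0.0065

P(Treatment=low) = 0.117 + 0.036 + 0.058 + 0.112 = 0.323.
P(Response=none) = 0.110 + 0.117 + 0.115 = 0.342.
P(Treatment=low, Response=none) − P(Treatment=low)P(Response=none) = 0.117 − 0.323×0.342 = 0.0065.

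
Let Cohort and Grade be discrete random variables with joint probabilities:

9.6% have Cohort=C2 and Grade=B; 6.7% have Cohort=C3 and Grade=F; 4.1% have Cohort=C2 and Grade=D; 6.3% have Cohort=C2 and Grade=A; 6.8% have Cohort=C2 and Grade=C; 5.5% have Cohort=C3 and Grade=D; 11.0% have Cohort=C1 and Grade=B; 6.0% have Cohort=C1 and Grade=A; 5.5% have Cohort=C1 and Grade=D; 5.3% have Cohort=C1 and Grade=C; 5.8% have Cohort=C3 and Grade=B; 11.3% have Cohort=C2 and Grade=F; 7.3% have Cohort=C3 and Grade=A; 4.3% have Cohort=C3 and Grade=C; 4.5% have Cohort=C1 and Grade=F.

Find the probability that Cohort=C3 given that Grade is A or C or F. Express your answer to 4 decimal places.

0.3128

P(Grade=A) = 0.060 + 0.063 + 0.073 = 0.196.
P(Grade=C) = 0.053 + 0.068 + 0.043 = 0.164.
P(Grade=F) = 0.045 + 0.113 + 0.067 = 0.225.
P(Grade ∈ {A, C, F}) = 0.196 + 0.164 + 0.225 = 0.585; P(Cohort=C3, Grade ∈ {A, C, F}) = 0.073 + 0.043 + 0.067 = 0.183.
P(Cohort=C3 | Grade ∈ {A, C, F}) = 0.183/0.585 = 0.3128.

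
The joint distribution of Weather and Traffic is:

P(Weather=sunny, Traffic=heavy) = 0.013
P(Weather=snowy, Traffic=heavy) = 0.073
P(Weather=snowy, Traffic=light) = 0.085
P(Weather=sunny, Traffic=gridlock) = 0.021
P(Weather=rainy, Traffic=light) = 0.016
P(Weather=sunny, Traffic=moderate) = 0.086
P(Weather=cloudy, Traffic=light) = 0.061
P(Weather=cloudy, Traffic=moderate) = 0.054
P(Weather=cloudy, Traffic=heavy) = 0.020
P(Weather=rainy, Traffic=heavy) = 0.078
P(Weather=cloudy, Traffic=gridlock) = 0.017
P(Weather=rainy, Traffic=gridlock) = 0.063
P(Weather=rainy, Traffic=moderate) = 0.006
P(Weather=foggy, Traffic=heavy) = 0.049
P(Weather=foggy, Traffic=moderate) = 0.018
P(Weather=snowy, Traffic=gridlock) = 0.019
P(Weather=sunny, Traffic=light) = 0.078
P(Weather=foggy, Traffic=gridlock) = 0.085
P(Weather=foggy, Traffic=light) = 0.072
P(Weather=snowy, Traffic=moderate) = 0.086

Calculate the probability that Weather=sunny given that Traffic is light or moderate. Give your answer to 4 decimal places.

0.2918

P(Traffic=light) = 0.078 + 0.061 + 0.016 + 0.085 + 0.072 = 0.312.
P(Traffic=moderate) = 0.086 + 0.054 + 0.006 + 0.086 + 0.018 = 0.250.
P(Traffic ∈ {light, moderate}) = 0.312 + 0.250 = 0.562; P(Weather=sunny, Traffic ∈ {light, moderate}) = 0.078 + 0.086 = 0.164.
P(Weather=sunny | Traffic ∈ {light, moderate}) = 0.164/0.562 = 0.2918.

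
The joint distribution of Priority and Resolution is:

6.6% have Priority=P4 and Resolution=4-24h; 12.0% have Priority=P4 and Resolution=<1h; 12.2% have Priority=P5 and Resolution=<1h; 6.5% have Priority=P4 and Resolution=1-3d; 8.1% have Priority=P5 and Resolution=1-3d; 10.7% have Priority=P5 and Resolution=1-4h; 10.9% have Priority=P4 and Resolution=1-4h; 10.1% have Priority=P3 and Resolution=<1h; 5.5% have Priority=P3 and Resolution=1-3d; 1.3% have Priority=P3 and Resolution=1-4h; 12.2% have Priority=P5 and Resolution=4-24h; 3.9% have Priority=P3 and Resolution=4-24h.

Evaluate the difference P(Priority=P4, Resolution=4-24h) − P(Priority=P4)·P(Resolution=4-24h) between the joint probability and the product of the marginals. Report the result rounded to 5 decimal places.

P(Priority=P4) = 0.120 + 0.109 + 0.066 + 0.065 = 0.360.
P(Resolution=4-24h) = 0.039 + 0.066 + 0.122 = 0.227.
P(Priority=P4, Resolution=4-24h) − P(Priority=P4)P(Resolution=4-24h) = 0.066 − 0.360×0.227 = -0.01572.

-0.01572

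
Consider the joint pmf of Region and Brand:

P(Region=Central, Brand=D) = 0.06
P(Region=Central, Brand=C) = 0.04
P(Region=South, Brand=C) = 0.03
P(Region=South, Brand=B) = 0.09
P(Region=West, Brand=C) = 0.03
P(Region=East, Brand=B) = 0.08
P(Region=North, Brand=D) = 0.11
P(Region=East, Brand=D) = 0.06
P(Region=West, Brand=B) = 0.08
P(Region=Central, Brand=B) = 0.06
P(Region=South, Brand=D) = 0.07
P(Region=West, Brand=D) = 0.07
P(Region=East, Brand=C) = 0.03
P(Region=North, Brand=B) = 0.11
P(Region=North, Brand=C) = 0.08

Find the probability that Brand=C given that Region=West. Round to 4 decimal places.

0.1667

P(Region=West) = 0.08 + 0.03 + 0.07 = 0.18.
P(Brand=C | Region=West) = 0.03/0.18 = 0.1667.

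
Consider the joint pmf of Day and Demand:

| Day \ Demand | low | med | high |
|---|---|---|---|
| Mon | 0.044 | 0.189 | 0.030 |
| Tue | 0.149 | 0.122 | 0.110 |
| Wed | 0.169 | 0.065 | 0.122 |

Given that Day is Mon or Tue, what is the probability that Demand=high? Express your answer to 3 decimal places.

P(Day=Mon) = 0.044 + 0.189 + 0.030 = 0.263.
P(Day=Tue) = 0.149 + 0.122 + 0.110 = 0.381.
P(Day ∈ {Mon, Tue}) = 0.263 + 0.381 = 0.644; P(Demand=high, Day ∈ {Mon, Tue}) = 0.030 + 0.110 = 0.140.
P(Demand=high | Day ∈ {Mon, Tue}) = 0.140/0.644 = 0.217.

0.217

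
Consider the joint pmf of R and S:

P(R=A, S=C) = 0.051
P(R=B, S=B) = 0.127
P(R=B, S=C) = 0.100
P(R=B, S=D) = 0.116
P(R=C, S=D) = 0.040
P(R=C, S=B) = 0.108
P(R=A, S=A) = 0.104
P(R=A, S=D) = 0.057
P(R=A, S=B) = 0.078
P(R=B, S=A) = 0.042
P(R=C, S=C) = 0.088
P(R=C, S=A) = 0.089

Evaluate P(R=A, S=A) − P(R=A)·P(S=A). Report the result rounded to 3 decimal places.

P(R=A) = 0.104 + 0.078 + 0.051 + 0.057 = 0.290.
P(S=A) = 0.104 + 0.042 + 0.089 = 0.235.
P(R=A, S=A) − P(R=A)P(S=A) = 0.104 − 0.290×0.235 = 0.036.

0.036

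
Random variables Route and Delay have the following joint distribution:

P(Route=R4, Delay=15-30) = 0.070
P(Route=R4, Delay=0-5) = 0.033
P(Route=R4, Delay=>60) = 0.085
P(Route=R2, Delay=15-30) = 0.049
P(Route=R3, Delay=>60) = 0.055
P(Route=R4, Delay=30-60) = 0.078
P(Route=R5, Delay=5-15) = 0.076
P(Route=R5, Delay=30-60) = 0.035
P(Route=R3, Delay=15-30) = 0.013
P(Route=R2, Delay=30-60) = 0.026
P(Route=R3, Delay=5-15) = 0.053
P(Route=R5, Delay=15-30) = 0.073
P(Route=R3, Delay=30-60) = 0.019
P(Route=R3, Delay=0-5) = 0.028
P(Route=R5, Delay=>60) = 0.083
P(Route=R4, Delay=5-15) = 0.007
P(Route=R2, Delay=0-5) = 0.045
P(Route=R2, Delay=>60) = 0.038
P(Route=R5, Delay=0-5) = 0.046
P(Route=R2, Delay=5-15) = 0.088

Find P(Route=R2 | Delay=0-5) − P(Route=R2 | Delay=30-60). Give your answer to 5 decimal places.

0.13150

P(Delay=0-5) = 0.045 + 0.028 + 0.033 + 0.046 = 0.152; P(Route=R2 | Delay=0-5) = 0.045/0.152 = 0.296053.
P(Delay=30-60) = 0.026 + 0.019 + 0.078 + 0.035 = 0.158; P(Route=R2 | Delay=30-60) = 0.026/0.158 = 0.164557.
Difference = 0.13150.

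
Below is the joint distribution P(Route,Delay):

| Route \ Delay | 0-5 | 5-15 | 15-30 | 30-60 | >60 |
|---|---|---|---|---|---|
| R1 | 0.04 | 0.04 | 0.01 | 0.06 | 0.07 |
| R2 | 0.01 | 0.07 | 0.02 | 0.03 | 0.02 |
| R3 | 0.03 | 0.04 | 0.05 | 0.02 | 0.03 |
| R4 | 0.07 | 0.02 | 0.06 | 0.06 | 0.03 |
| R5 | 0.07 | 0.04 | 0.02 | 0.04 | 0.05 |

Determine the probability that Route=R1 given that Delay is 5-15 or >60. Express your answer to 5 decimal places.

0.26829

P(Delay=5-15) = 0.04 + 0.07 + 0.04 + 0.02 + 0.04 = 0.21.
P(Delay=>60) = 0.07 + 0.02 + 0.03 + 0.03 + 0.05 = 0.20.
P(Delay ∈ {5-15, >60}) = 0.21 + 0.20 = 0.41; P(Route=R1, Delay ∈ {5-15, >60}) = 0.04 + 0.07 = 0.11.
P(Route=R1 | Delay ∈ {5-15, >60}) = 0.11/0.41 = 0.26829.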